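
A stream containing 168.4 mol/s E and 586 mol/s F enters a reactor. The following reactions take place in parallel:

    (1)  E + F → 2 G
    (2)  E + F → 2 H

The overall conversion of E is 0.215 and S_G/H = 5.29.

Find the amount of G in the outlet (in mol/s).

60.9 mol/s

Conversion of E: E consumed = 0.215 × 168.4 = 36.21 mol/s = 1ξ₁ + 1ξ₂.
Selectivity: 2ξ₁ / (2ξ₂) = 5.29 → ξ₁ = 5.29 ξ₂.
Substitute: (1·5.29 + 1) ξ₂ = 36.21 → ξ₂ = 5.756 mol/s, ξ₁ = 30.45 mol/s.
Outlet amounts (n = n₀ + Σ ν·ξ):
  E: 168.4 − 1(30.45) − 1(5.756) = 132.2
  F: 586 − 1(30.45) − 1(5.756) = 549.8
  G: 0 + 2(30.45) = 60.9
  H: 0 + 2(5.756) = 11.51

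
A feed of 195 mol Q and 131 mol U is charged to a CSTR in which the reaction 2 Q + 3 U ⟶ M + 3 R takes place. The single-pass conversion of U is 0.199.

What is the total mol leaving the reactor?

317 mol

U reacted = 0.199 × 131 = 26.07 mol; ν_U = −3, so ξ = 26.07/3 = 8.69 mol.
Outlet amounts (n = n₀ + ν ξ):
  Q: 195 − 2(8.69) = 177.6
  U: 131 − 3(8.69) = 104.9
  M: 0 + 1(8.69) = 8.69
  R: 0 + 3(8.69) = 26.07
Total out = 177.6 + 104.9 + 8.69 + 26.07 = 317.3 mol.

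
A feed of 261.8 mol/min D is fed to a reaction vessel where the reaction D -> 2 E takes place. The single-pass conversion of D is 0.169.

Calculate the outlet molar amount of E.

D reacted = 0.169 × 261.8 = 44.24 mol/min; ν_D = −1, so ξ = 44.24/1 = 44.24 mol/min.
Outlet amounts (n = n₀ + ν ξ):
  D: 261.8 − 1(44.24) = 217.6
  E: 0 + 2(44.24) = 88.49

88.5 mol/min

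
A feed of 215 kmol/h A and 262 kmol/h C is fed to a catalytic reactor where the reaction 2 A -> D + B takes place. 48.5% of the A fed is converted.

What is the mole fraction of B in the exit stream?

A reacted = 0.485 × 215 = 104.3 kmol/h; ν_A = −2, so ξ = 104.3/2 = 52.14 kmol/h.
Outlet amounts (n = n₀ + ν ξ):
  A: 215 − 2(52.14) = 110.7
  D: 0 + 1(52.14) = 52.14
  B: 0 + 1(52.14) = 52.14
  C: 262 (inert)
Total out = 477 kmol/h; y_B = 52.14 / 477 = 0.1093.

0.109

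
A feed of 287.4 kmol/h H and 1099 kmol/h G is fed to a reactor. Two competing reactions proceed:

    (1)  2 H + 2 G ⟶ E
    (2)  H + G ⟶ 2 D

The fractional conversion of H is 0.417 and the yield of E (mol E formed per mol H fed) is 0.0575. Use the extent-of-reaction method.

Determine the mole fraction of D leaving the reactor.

Yield of E: 1ξ₁ / 287.4 = 0.0575 → ξ₁ = 16.53 kmol/h.
Conversion of H: 2ξ₁ + 1ξ₂ = 0.417 × 287.4 = 119.8 → ξ₂ = 86.79 kmol/h.
Outlet amounts (n = n₀ + Σ ν·ξ):
  H: 287.4 − 2(16.53) − 1(86.79) = 167.6
  G: 1099 − 2(16.53) − 1(86.79) = 979.2
  E: 0 + 1(16.53) = 16.53
  D: 0 + 2(86.79) = 173.6
Total out = 1337 kmol/h; y_D = 173.6 / 1337 = 0.1299.

0.13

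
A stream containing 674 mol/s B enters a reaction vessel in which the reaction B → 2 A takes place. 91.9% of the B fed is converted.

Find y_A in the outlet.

B reacted = 0.919 × 674 = 619.4 mol/s; ν_B = −1, so ξ = 619.4/1 = 619.4 mol/s.
Outlet amounts (n = n₀ + ν ξ):
  B: 674 − 1(619.4) = 54.59
  A: 0 + 2(619.4) = 1239
Total out = 1293 mol/s; y_A = 1239 / 1293 = 0.9578.

0.958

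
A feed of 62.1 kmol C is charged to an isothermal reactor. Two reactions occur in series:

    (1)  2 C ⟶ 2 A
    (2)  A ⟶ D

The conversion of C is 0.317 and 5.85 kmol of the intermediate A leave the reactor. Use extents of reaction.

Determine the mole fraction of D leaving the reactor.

Conversion of C: C consumed = 2ξ₁ = 0.317 × 62.1 → ξ₁ = 9.843 kmol.
A balance: n_A = 0 + 2ξ₁ − 1ξ₂ = 5.85 → ξ₂ = (2·9.843 − 5.85)/1 = 13.84 kmol.
Outlet amounts (n = n₀ + Σ ν·ξ):
  C: 62.1 − 2(9.843) = 42.41
  A: 0 + 2(9.843) − 1(13.84) = 5.85
  D: 0 + 1(13.84) = 13.84
Total out = 62.1 kmol; y_D = 13.84 / 62.1 = 0.2228.

0.223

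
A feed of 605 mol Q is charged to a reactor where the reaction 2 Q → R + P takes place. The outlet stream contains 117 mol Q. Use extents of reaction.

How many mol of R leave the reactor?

244 mol

For Q: n = n₀ − 2ξ → 117 = 605 − 2ξ, giving ξ = 244 mol.
Outlet amounts (n = n₀ + ν ξ):
  Q: 605 − 2(244) = 117
  R: 0 + 1(244) = 244
  P: 0 + 1(244) = 244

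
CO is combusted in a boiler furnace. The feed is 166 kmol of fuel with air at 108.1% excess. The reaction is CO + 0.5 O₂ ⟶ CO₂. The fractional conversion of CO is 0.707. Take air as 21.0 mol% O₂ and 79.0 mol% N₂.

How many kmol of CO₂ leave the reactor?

Stoichiometric O₂ = 0.5 × 166 = 83 kmol; O₂ fed = 83 × 2.081 = 172.7 kmol.
N₂ fed = 172.7 × 79/21 = 649.8 kmol.
Fuel reacted = 0.707 × 166 → ξ = 117.4 kmol.
Outlet (n = n₀ + ν ξ):
  CO: 166 − 1(117.4) = 48.64
  O₂: 172.7 − 0.5(117.4) = 114
  N₂: 649.8 (inert)
  CO₂: 0 + 1(117.4) = 117.4

117 kmol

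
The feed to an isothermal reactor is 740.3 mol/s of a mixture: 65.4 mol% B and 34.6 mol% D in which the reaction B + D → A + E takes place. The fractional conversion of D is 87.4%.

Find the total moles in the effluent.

740 mol/s

D reacted = 0.874 × 256.1 = 223.9 mol/s; ν_D = −1, so ξ = 223.9/1 = 223.9 mol/s.
Outlet amounts (n = n₀ + ν ξ):
  B: 484.2 − 1(223.9) = 260.3
  D: 256.1 − 1(223.9) = 32.27
  A: 0 + 1(223.9) = 223.9
  E: 0 + 1(223.9) = 223.9
Total out = 260.3 + 32.27 + 223.9 + 223.9 = 740.3 mol/s.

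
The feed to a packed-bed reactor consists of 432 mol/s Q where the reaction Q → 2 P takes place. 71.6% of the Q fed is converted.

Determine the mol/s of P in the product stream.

Q reacted = 0.716 × 432 = 309.3 mol/s; ν_Q = −1, so ξ = 309.3/1 = 309.3 mol/s.
Outlet amounts (n = n₀ + ν ξ):
  Q: 432 − 1(309.3) = 122.7
  P: 0 + 2(309.3) = 618.6

619 mol/s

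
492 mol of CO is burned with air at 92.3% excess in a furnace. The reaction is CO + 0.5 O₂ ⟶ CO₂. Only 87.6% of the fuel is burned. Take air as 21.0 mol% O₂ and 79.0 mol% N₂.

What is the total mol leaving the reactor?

Stoichiometric O₂ = 0.5 × 492 = 246 mol; O₂ fed = 246 × 1.923 = 473.1 mol.
N₂ fed = 473.1 × 79/21 = 1780 mol.
Fuel reacted = 0.876 × 492 → ξ = 431 mol.
Outlet (n = n₀ + ν ξ):
  CO: 492 − 1(431) = 61.01
  O₂: 473.1 − 0.5(431) = 257.6
  N₂: 1780 (inert)
  CO₂: 0 + 1(431) = 431
Total out = 61.01 + 257.6 + 1780 + 431 = 2529 mol.

2530 mol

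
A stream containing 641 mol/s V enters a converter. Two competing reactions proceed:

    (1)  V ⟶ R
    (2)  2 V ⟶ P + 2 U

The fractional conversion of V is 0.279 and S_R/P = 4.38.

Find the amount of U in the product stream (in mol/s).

56.1 mol/s

Conversion of V: V consumed = 0.279 × 641 = 178.8 mol/s = 1ξ₁ + 2ξ₂.
Selectivity: 1ξ₁ / (1ξ₂) = 4.38 → ξ₁ = 4.38 ξ₂.
Substitute: (1·4.38 + 2) ξ₂ = 178.8 → ξ₂ = 28.03 mol/s, ξ₁ = 122.8 mol/s.
Outlet amounts (n = n₀ + Σ ν·ξ):
  V: 641 − 1(122.8) − 2(28.03) = 462.2
  R: 0 + 1(122.8) = 122.8
  P: 0 + 1(28.03) = 28.03
  U: 0 + 2(28.03) = 56.06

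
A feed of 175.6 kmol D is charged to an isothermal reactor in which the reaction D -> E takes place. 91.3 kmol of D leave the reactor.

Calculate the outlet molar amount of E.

84.3 kmol

For D: n = n₀ − 1ξ → 91.3 = 175.6 − 1ξ, giving ξ = 84.3 kmol.
Outlet amounts (n = n₀ + ν ξ):
  D: 175.6 − 1(84.3) = 91.3
  E: 0 + 1(84.3) = 84.3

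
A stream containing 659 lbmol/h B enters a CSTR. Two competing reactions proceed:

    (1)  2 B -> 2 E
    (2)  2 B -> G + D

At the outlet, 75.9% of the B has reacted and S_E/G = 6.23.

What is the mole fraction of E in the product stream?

0.575

Conversion of B: B consumed = 0.759 × 659 = 500.2 lbmol/h = 2ξ₁ + 2ξ₂.
Selectivity: 2ξ₁ / (1ξ₂) = 6.23 → ξ₁ = 3.115 ξ₂.
Substitute: (2·3.115 + 2) ξ₂ = 500.2 → ξ₂ = 60.78 lbmol/h, ξ₁ = 189.3 lbmol/h.
Outlet amounts (n = n₀ + Σ ν·ξ):
  B: 659 − 2(189.3) − 2(60.78) = 158.8
  E: 0 + 2(189.3) = 378.6
  G: 0 + 1(60.78) = 60.78
  D: 0 + 1(60.78) = 60.78
Total out = 659 lbmol/h; y_E = 378.6 / 659 = 0.5746.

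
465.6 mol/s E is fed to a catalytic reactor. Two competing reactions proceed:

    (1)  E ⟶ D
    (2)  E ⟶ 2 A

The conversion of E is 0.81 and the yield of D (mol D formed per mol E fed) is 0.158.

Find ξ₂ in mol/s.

ξ₂ = 304 mol/s

Yield of D: 1ξ₁ / 465.6 = 0.158 → ξ₁ = 73.56 mol/s.
Conversion of E: 1ξ₁ + 1ξ₂ = 0.81 × 465.6 = 377.1 → ξ₂ = 303.6 mol/s.
Outlet amounts (n = n₀ + Σ ν·ξ):
  E: 465.6 − 1(73.56) − 1(303.6) = 88.46
  D: 0 + 1(73.56) = 73.56
  A: 0 + 2(303.6) = 607.1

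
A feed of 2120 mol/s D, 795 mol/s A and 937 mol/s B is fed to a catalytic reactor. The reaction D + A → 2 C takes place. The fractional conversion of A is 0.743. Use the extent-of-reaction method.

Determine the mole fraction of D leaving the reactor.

A reacted = 0.743 × 795 = 590.7 mol/s; ν_A = −1, so ξ = 590.7/1 = 590.7 mol/s.
Outlet amounts (n = n₀ + ν ξ):
  D: 2120 − 1(590.7) = 1529
  A: 795 − 1(590.7) = 204.3
  C: 0 + 2(590.7) = 1181
  B: 937 (inert)
Total out = 3852 mol/s; y_D = 1529 / 3852 = 0.397.

0.397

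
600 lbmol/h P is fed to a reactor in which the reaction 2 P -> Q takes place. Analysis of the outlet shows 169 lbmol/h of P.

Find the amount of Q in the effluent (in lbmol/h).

216 lbmol/h

For P: n = n₀ − 2ξ → 169 = 600 − 2ξ, giving ξ = 215.5 lbmol/h.
Outlet amounts (n = n₀ + ν ξ):
  P: 600 − 2(215.5) = 169
  Q: 0 + 1(215.5) = 215.5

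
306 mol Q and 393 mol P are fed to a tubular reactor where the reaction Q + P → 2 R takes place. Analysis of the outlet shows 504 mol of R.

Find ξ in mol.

ξ = 252 mol

For R: n = n₀ + 2ξ → 504 = 0 + 2ξ, giving ξ = 252 mol.
Outlet amounts (n = n₀ + ν ξ):
  Q: 306 − 1(252) = 54
  P: 393 − 1(252) = 141
  R: 0 + 2(252) = 504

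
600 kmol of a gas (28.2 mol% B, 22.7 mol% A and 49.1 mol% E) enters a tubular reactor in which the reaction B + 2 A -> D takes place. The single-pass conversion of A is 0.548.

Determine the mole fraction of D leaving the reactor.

A reacted = 0.548 × 136.2 = 74.64 kmol; ν_A = −2, so ξ = 74.64/2 = 37.32 kmol.
Outlet amounts (n = n₀ + ν ξ):
  B: 169.2 − 1(37.32) = 131.9
  A: 136.2 − 2(37.32) = 61.56
  D: 0 + 1(37.32) = 37.32
  E: 294.6 (inert)
Total out = 525.4 kmol; y_D = 37.32 / 525.4 = 0.07103.

0.071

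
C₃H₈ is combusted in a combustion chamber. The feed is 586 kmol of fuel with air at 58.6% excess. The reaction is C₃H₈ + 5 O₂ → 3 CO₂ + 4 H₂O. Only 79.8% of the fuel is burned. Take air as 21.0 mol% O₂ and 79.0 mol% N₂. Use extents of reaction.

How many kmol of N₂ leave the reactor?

Stoichiometric O₂ = 5 × 586 = 2930 kmol; O₂ fed = 2930 × 1.586 = 4647 kmol.
N₂ fed = 4647 × 79/21 = 17480 kmol.
Fuel reacted = 0.798 × 586 → ξ = 467.6 kmol.
Outlet (n = n₀ + ν ξ):
  C₃H₈: 586 − 1(467.6) = 118.4
  O₂: 4647 − 5(467.6) = 2309
  N₂: 17480 (inert)
  CO₂: 0 + 3(467.6) = 1403
  H₂O: 0 + 4(467.6) = 1871

17500 kmol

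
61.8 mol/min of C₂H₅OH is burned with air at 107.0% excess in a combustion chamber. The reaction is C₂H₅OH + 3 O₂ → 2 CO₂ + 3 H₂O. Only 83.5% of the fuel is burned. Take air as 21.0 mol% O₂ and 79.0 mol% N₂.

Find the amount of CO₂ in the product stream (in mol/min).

Stoichiometric O₂ = 3 × 61.8 = 185.4 mol/min; O₂ fed = 185.4 × 2.070 = 383.8 mol/min.
N₂ fed = 383.8 × 79/21 = 1444 mol/min.
Fuel reacted = 0.835 × 61.8 → ξ = 51.6 mol/min.
Outlet (n = n₀ + ν ξ):
  C₂H₅OH: 61.8 − 1(51.6) = 10.2
  O₂: 383.8 − 3(51.6) = 229
  N₂: 1444 (inert)
  CO₂: 0 + 2(51.6) = 103.2
  H₂O: 0 + 3(51.6) = 154.8

103 mol/min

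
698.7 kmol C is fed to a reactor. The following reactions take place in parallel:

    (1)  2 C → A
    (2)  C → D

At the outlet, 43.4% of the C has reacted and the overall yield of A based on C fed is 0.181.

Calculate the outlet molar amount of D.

50.3 kmol

Yield of A: 1ξ₁ / 698.7 = 0.181 → ξ₁ = 126.5 kmol.
Conversion of C: 2ξ₁ + 1ξ₂ = 0.434 × 698.7 = 303.2 → ξ₂ = 50.31 kmol.
Outlet amounts (n = n₀ + Σ ν·ξ):
  C: 698.7 − 2(126.5) − 1(50.31) = 395.5
  A: 0 + 1(126.5) = 126.5
  D: 0 + 1(50.31) = 50.31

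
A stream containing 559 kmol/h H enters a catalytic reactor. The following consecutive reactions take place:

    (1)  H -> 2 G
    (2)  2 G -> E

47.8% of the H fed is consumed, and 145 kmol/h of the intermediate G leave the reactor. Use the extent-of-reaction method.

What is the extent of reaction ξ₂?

ξ₂ = 195 kmol/h

Conversion of H: H consumed = 1ξ₁ = 0.478 × 559 → ξ₁ = 267.2 kmol/h.
G balance: n_G = 0 + 2ξ₁ − 2ξ₂ = 145 → ξ₂ = (2·267.2 − 145)/2 = 194.7 kmol/h.
Outlet amounts (n = n₀ + Σ ν·ξ):
  H: 559 − 1(267.2) = 291.8
  G: 0 + 2(267.2) − 2(194.7) = 145
  E: 0 + 1(194.7) = 194.7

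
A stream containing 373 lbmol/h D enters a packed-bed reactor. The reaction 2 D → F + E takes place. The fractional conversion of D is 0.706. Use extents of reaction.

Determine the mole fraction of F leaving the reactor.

D reacted = 0.706 × 373 = 263.3 lbmol/h; ν_D = −2, so ξ = 263.3/2 = 131.7 lbmol/h.
Outlet amounts (n = n₀ + ν ξ):
  D: 373 − 2(131.7) = 109.7
  F: 0 + 1(131.7) = 131.7
  E: 0 + 1(131.7) = 131.7
Total out = 373 lbmol/h; y_F = 131.7 / 373 = 0.353.

0.353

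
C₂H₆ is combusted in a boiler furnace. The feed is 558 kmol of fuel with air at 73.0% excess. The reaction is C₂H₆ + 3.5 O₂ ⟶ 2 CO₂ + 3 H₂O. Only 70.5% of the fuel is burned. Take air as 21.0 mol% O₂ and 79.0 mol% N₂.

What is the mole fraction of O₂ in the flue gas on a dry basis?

Stoichiometric O₂ = 3.5 × 558 = 1953 kmol; O₂ fed = 1953 × 1.730 = 3379 kmol.
N₂ fed = 3379 × 79/21 = 12710 kmol.
Fuel reacted = 0.705 × 558 → ξ = 393.4 kmol.
Outlet (n = n₀ + ν ξ):
  C₂H₆: 558 − 1(393.4) = 164.6
  O₂: 3379 − 3.5(393.4) = 2002
  N₂: 12710 (inert)
  CO₂: 0 + 2(393.4) = 786.8
  H₂O: 0 + 3(393.4) = 1180
Dry total = 15660 kmol; y_O₂ (dry) = 2002 / 15660 = 0.1278.

0.128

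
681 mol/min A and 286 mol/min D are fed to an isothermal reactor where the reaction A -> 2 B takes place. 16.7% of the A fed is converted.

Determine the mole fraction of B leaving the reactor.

A reacted = 0.167 × 681 = 113.7 mol/min; ν_A = −1, so ξ = 113.7/1 = 113.7 mol/min.
Outlet amounts (n = n₀ + ν ξ):
  A: 681 − 1(113.7) = 567.3
  B: 0 + 2(113.7) = 227.5
  D: 286 (inert)
Total out = 1081 mol/min; y_B = 227.5 / 1081 = 0.2105.

0.21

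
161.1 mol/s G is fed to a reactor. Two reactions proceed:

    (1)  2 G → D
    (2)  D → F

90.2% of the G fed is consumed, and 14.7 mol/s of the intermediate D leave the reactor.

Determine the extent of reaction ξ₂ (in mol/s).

ξ₂ = 58 mol/s

Conversion of G: G consumed = 2ξ₁ = 0.902 × 161.1 → ξ₁ = 72.66 mol/s.
D balance: n_D = 0 + 1ξ₁ − 1ξ₂ = 14.7 → ξ₂ = (1·72.66 − 14.7)/1 = 57.96 mol/s.
Outlet amounts (n = n₀ + Σ ν·ξ):
  G: 161.1 − 2(72.66) = 15.79
  D: 0 + 1(72.66) − 1(57.96) = 14.7
  F: 0 + 1(57.96) = 57.96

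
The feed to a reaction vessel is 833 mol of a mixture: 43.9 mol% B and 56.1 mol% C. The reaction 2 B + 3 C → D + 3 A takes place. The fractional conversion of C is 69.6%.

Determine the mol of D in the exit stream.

108 mol

C reacted = 0.696 × 467.3 = 325.2 mol; ν_C = −3, so ξ = 325.2/3 = 108.4 mol.
Outlet amounts (n = n₀ + ν ξ):
  B: 365.7 − 2(108.4) = 148.9
  C: 467.3 − 3(108.4) = 142.1
  D: 0 + 1(108.4) = 108.4
  A: 0 + 3(108.4) = 325.2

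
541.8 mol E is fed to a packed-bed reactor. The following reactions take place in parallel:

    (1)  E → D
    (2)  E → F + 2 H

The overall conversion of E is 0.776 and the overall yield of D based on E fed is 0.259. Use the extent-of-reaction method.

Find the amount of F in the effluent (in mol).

280 mol

Yield of D: 1ξ₁ / 541.8 = 0.259 → ξ₁ = 140.3 mol.
Conversion of E: 1ξ₁ + 1ξ₂ = 0.776 × 541.8 = 420.4 → ξ₂ = 280.1 mol.
Outlet amounts (n = n₀ + Σ ν·ξ):
  E: 541.8 − 1(140.3) − 1(280.1) = 121.4
  D: 0 + 1(140.3) = 140.3
  F: 0 + 1(280.1) = 280.1
  H: 0 + 2(280.1) = 560.2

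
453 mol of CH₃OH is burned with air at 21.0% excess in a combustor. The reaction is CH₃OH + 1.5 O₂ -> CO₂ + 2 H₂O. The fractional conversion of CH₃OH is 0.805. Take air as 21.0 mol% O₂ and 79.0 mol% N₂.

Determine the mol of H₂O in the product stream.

729 mol

Stoichiometric O₂ = 1.5 × 453 = 679.5 mol; O₂ fed = 679.5 × 1.210 = 822.2 mol.
N₂ fed = 822.2 × 79/21 = 3093 mol.
Fuel reacted = 0.805 × 453 → ξ = 364.7 mol.
Outlet (n = n₀ + ν ξ):
  CH₃OH: 453 − 1(364.7) = 88.33
  O₂: 822.2 − 1.5(364.7) = 275.2
  N₂: 3093 (inert)
  CO₂: 0 + 1(364.7) = 364.7
  H₂O: 0 + 2(364.7) = 729.3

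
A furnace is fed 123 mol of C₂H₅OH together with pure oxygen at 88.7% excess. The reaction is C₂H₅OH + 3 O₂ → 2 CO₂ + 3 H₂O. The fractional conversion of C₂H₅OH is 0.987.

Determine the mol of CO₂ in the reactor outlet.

243 mol

Stoichiometric O₂ = 3 × 123 = 369 mol; O₂ fed = 369 × 1.887 = 696.3 mol.
Fuel reacted = 0.987 × 123 → ξ = 121.4 mol.
Outlet (n = n₀ + ν ξ):
  C₂H₅OH: 123 − 1(121.4) = 1.599
  O₂: 696.3 − 3(121.4) = 332.1
  CO₂: 0 + 2(121.4) = 242.8
  H₂O: 0 + 3(121.4) = 364.2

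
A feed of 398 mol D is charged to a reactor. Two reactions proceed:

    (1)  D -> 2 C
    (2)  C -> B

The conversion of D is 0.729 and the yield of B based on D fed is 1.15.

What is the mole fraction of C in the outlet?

0.178

Conversion of D: D consumed = 1ξ₁ = 0.729 × 398 → ξ₁ = 290.1 mol.
Yield of B: 1ξ₂ / 398 = 1.15 → ξ₂ = 457.7 mol.
Outlet amounts (n = n₀ + Σ ν·ξ):
  D: 398 − 1(290.1) = 107.9
  C: 0 + 2(290.1) − 1(457.7) = 122.6
  B: 0 + 1(457.7) = 457.7
Total out = 688.1 mol; y_C = 122.6 / 688.1 = 0.1781.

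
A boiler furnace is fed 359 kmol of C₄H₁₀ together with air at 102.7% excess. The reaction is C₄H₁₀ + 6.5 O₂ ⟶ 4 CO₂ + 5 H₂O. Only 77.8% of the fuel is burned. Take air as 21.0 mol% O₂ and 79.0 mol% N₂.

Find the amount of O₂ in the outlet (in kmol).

Stoichiometric O₂ = 6.5 × 359 = 2334 kmol; O₂ fed = 2334 × 2.027 = 4730 kmol.
N₂ fed = 4730 × 79/21 = 17790 kmol.
Fuel reacted = 0.778 × 359 → ξ = 279.3 kmol.
Outlet (n = n₀ + ν ξ):
  C₄H₁₀: 359 − 1(279.3) = 79.7
  O₂: 4730 − 6.5(279.3) = 2915
  N₂: 17790 (inert)
  CO₂: 0 + 4(279.3) = 1117
  H₂O: 0 + 5(279.3) = 1397

2910 kmol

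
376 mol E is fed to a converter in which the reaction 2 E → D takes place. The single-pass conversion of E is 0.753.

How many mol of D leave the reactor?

142 mol

E reacted = 0.753 × 376 = 283.1 mol; ν_E = −2, so ξ = 283.1/2 = 141.6 mol.
Outlet amounts (n = n₀ + ν ξ):
  E: 376 − 2(141.6) = 92.87
  D: 0 + 1(141.6) = 141.6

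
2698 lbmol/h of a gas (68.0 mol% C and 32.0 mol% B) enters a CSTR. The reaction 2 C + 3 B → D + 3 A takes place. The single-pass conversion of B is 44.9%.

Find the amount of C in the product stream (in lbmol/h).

1580 lbmol/h

B reacted = 0.449 × 863.4 = 387.6 lbmol/h; ν_B = −3, so ξ = 387.6/3 = 129.2 lbmol/h.
Outlet amounts (n = n₀ + ν ξ):
  C: 1835 − 2(129.2) = 1576
  B: 863.4 − 3(129.2) = 475.7
  D: 0 + 1(129.2) = 129.2
  A: 0 + 3(129.2) = 387.6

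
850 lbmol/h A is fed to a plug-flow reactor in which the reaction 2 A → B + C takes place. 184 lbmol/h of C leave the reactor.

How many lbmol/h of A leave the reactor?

482 lbmol/h

For C: n = n₀ + 1ξ → 184 = 0 + 1ξ, giving ξ = 184 lbmol/h.
Outlet amounts (n = n₀ + ν ξ):
  A: 850 − 2(184) = 482
  B: 0 + 1(184) = 184
  C: 0 + 1(184) = 184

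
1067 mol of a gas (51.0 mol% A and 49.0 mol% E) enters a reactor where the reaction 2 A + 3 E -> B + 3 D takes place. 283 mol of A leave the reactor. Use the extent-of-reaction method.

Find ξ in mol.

For A: n = n₀ − 2ξ → 283 = 544.2 − 2ξ, giving ξ = 130.6 mol.
Outlet amounts (n = n₀ + ν ξ):
  A: 544.2 − 2(130.6) = 283
  E: 522.8 − 3(130.6) = 131.1
  B: 0 + 1(130.6) = 130.6
  D: 0 + 3(130.6) = 391.8

ξ = 131 mol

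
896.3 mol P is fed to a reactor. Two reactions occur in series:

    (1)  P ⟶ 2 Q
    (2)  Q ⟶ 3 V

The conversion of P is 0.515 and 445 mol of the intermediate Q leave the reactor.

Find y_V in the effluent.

0.62

Conversion of P: P consumed = 1ξ₁ = 0.515 × 896.3 → ξ₁ = 461.6 mol.
Q balance: n_Q = 0 + 2ξ₁ − 1ξ₂ = 445 → ξ₂ = (2·461.6 − 445)/1 = 478.2 mol.
Outlet amounts (n = n₀ + Σ ν·ξ):
  P: 896.3 − 1(461.6) = 434.7
  Q: 0 + 2(461.6) − 1(478.2) = 445
  V: 0 + 3(478.2) = 1435
Total out = 2314 mol; y_V = 1435 / 2314 = 0.6199.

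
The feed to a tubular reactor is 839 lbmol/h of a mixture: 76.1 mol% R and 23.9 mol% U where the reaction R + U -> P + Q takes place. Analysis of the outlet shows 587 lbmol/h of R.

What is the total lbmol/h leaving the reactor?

839 lbmol/h

For R: n = n₀ − 1ξ → 587 = 638.5 − 1ξ, giving ξ = 51.48 lbmol/h.
Outlet amounts (n = n₀ + ν ξ):
  R: 638.5 − 1(51.48) = 587
  U: 200.5 − 1(51.48) = 149
  P: 0 + 1(51.48) = 51.48
  Q: 0 + 1(51.48) = 51.48
Total out = 587 + 149 + 51.48 + 51.48 = 839 lbmol/h.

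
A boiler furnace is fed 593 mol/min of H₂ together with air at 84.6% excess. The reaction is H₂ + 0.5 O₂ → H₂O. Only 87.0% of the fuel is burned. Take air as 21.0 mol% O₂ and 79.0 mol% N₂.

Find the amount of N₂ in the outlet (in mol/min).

2060 mol/min

Stoichiometric O₂ = 0.5 × 593 = 296.5 mol/min; O₂ fed = 296.5 × 1.846 = 547.3 mol/min.
N₂ fed = 547.3 × 79/21 = 2059 mol/min.
Fuel reacted = 0.87 × 593 → ξ = 515.9 mol/min.
Outlet (n = n₀ + ν ξ):
  H₂: 593 − 1(515.9) = 77.09
  O₂: 547.3 − 0.5(515.9) = 289.4
  N₂: 2059 (inert)
  H₂O: 0 + 1(515.9) = 515.9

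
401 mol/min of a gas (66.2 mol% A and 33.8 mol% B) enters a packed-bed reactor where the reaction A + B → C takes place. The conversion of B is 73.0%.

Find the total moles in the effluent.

B reacted = 0.73 × 135.5 = 98.94 mol/min; ν_B = −1, so ξ = 98.94/1 = 98.94 mol/min.
Outlet amounts (n = n₀ + ν ξ):
  A: 265.5 − 1(98.94) = 166.5
  B: 135.5 − 1(98.94) = 36.6
  C: 0 + 1(98.94) = 98.94
Total out = 166.5 + 36.6 + 98.94 = 302.1 mol/min.

302 mol/min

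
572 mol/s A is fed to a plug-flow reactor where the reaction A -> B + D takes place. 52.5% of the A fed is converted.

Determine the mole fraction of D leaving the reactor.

A reacted = 0.525 × 572 = 300.3 mol/s; ν_A = −1, so ξ = 300.3/1 = 300.3 mol/s.
Outlet amounts (n = n₀ + ν ξ):
  A: 572 − 1(300.3) = 271.7
  B: 0 + 1(300.3) = 300.3
  D: 0 + 1(300.3) = 300.3
Total out = 872.3 mol/s; y_D = 300.3 / 872.3 = 0.3443.

0.344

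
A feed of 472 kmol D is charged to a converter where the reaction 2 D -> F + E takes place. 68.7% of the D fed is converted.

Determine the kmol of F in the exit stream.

D reacted = 0.687 × 472 = 324.3 kmol; ν_D = −2, so ξ = 324.3/2 = 162.1 kmol.
Outlet amounts (n = n₀ + ν ξ):
  D: 472 − 2(162.1) = 147.7
  F: 0 + 1(162.1) = 162.1
  E: 0 + 1(162.1) = 162.1

162 kmol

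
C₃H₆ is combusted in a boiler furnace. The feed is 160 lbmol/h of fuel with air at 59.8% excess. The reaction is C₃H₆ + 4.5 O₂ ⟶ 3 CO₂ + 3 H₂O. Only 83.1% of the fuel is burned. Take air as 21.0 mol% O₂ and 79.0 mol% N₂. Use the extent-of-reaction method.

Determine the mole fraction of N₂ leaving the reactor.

0.759

Stoichiometric O₂ = 4.5 × 160 = 720 lbmol/h; O₂ fed = 720 × 1.598 = 1151 lbmol/h.
N₂ fed = 1151 × 79/21 = 4328 lbmol/h.
Fuel reacted = 0.831 × 160 → ξ = 133 lbmol/h.
Outlet (n = n₀ + ν ξ):
  C₃H₆: 160 − 1(133) = 27.04
  O₂: 1151 − 4.5(133) = 552.2
  N₂: 4328 (inert)
  CO₂: 0 + 3(133) = 398.9
  H₂O: 0 + 3(133) = 398.9
Total out = 5705 lbmol/h; y_N₂ = 4328 / 5705 = 0.7586.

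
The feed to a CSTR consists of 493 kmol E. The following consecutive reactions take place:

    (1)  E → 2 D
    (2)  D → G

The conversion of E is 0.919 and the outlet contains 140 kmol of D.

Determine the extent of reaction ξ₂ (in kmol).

ξ₂ = 766 kmol

Conversion of E: E consumed = 1ξ₁ = 0.919 × 493 → ξ₁ = 453.1 kmol.
D balance: n_D = 0 + 2ξ₁ − 1ξ₂ = 140 → ξ₂ = (2·453.1 − 140)/1 = 766.1 kmol.
Outlet amounts (n = n₀ + Σ ν·ξ):
  E: 493 − 1(453.1) = 39.93
  D: 0 + 2(453.1) − 1(766.1) = 140
  G: 0 + 1(766.1) = 766.1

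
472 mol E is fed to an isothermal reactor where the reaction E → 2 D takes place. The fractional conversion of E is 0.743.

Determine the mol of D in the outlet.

701 mol

E reacted = 0.743 × 472 = 350.7 mol; ν_E = −1, so ξ = 350.7/1 = 350.7 mol.
Outlet amounts (n = n₀ + ν ξ):
  E: 472 − 1(350.7) = 121.3
  D: 0 + 2(350.7) = 701.4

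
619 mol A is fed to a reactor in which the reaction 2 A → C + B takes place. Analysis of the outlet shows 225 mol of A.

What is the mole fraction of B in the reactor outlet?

0.318

For A: n = n₀ − 2ξ → 225 = 619 − 2ξ, giving ξ = 197 mol.
Outlet amounts (n = n₀ + ν ξ):
  A: 619 − 2(197) = 225
  C: 0 + 1(197) = 197
  B: 0 + 1(197) = 197
Total out = 619 mol; y_B = 197 / 619 = 0.3183.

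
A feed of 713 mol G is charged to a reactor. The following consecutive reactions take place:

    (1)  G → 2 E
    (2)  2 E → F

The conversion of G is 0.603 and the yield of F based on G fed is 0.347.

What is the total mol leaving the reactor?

896 mol

Conversion of G: G consumed = 1ξ₁ = 0.603 × 713 → ξ₁ = 429.9 mol.
Yield of F: 1ξ₂ / 713 = 0.347 → ξ₂ = 247.4 mol.
Outlet amounts (n = n₀ + Σ ν·ξ):
  G: 713 − 1(429.9) = 283.1
  E: 0 + 2(429.9) − 2(247.4) = 365.1
  F: 0 + 1(247.4) = 247.4
Total out = 283.1 + 365.1 + 247.4 = 895.5 mol.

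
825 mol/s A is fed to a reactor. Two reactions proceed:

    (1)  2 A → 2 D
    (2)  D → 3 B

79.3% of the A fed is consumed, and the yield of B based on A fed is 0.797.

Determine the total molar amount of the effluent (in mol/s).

1260 mol/s

Conversion of A: A consumed = 2ξ₁ = 0.793 × 825 → ξ₁ = 327.1 mol/s.
Yield of B: 3ξ₂ / 825 = 0.797 → ξ₂ = 219.2 mol/s.
Outlet amounts (n = n₀ + Σ ν·ξ):
  A: 825 − 2(327.1) = 170.8
  D: 0 + 2(327.1) − 1(219.2) = 435
  B: 0 + 3(219.2) = 657.5
Total out = 170.8 + 435 + 657.5 = 1263 mol/s.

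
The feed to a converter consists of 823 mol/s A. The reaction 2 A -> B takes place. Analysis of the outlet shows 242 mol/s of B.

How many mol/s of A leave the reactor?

339 mol/s

For B: n = n₀ + 1ξ → 242 = 0 + 1ξ, giving ξ = 242 mol/s.
Outlet amounts (n = n₀ + ν ξ):
  A: 823 − 2(242) = 339
  B: 0 + 1(242) = 242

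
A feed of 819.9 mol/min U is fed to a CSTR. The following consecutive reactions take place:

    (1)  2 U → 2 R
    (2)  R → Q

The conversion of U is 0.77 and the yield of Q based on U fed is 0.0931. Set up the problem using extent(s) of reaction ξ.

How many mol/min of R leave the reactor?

555 mol/min

Conversion of U: U consumed = 2ξ₁ = 0.77 × 819.9 → ξ₁ = 315.7 mol/min.
Yield of Q: 1ξ₂ / 819.9 = 0.0931 → ξ₂ = 76.33 mol/min.
Outlet amounts (n = n₀ + Σ ν·ξ):
  U: 819.9 − 2(315.7) = 188.6
  R: 0 + 2(315.7) − 1(76.33) = 555
  Q: 0 + 1(76.33) = 76.33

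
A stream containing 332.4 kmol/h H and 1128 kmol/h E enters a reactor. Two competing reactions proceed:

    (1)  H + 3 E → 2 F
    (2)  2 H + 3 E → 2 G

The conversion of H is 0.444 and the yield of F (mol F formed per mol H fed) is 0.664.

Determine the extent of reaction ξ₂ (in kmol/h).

ξ₂ = 18.6 kmol/h

Yield of F: 2ξ₁ / 332.4 = 0.664 → ξ₁ = 110.4 kmol/h.
Conversion of H: 1ξ₁ + 2ξ₂ = 0.444 × 332.4 = 147.6 → ξ₂ = 18.61 kmol/h.
Outlet amounts (n = n₀ + Σ ν·ξ):
  H: 332.4 − 1(110.4) − 2(18.61) = 184.8
  E: 1128 − 3(110.4) − 3(18.61) = 741.1
  F: 0 + 2(110.4) = 220.7
  G: 0 + 2(18.61) = 37.23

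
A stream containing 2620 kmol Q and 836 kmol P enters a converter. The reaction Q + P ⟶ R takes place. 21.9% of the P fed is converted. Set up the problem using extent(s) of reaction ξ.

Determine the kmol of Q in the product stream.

2440 kmol

P reacted = 0.219 × 836 = 183.1 kmol; ν_P = −1, so ξ = 183.1/1 = 183.1 kmol.
Outlet amounts (n = n₀ + ν ξ):
  Q: 2620 − 1(183.1) = 2437
  P: 836 − 1(183.1) = 652.9
  R: 0 + 1(183.1) = 183.1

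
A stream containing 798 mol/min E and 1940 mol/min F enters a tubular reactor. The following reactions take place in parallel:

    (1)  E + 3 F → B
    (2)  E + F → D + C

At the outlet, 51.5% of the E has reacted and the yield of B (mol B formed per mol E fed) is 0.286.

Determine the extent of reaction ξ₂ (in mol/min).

ξ₂ = 183 mol/min

Yield of B: 1ξ₁ / 798 = 0.286 → ξ₁ = 228.2 mol/min.
Conversion of E: 1ξ₁ + 1ξ₂ = 0.515 × 798 = 411 → ξ₂ = 182.7 mol/min.
Outlet amounts (n = n₀ + Σ ν·ξ):
  E: 798 − 1(228.2) − 1(182.7) = 387
  F: 1940 − 3(228.2) − 1(182.7) = 1073
  B: 0 + 1(228.2) = 228.2
  D: 0 + 1(182.7) = 182.7
  C: 0 + 1(182.7) = 182.7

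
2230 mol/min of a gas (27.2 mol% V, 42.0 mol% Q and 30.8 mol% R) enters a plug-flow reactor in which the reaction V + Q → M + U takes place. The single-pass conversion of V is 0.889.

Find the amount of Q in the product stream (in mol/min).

V reacted = 0.889 × 606.6 = 539.2 mol/min; ν_V = −1, so ξ = 539.2/1 = 539.2 mol/min.
Outlet amounts (n = n₀ + ν ξ):
  V: 606.6 − 1(539.2) = 67.33
  Q: 936.6 − 1(539.2) = 397.4
  M: 0 + 1(539.2) = 539.2
  U: 0 + 1(539.2) = 539.2
  R: 686.8 (inert)

397 mol/min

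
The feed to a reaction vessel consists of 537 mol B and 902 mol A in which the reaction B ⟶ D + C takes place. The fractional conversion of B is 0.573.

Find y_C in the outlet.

B reacted = 0.573 × 537 = 307.7 mol; ν_B = −1, so ξ = 307.7/1 = 307.7 mol.
Outlet amounts (n = n₀ + ν ξ):
  B: 537 − 1(307.7) = 229.3
  D: 0 + 1(307.7) = 307.7
  C: 0 + 1(307.7) = 307.7
  A: 902 (inert)
Total out = 1747 mol; y_C = 307.7 / 1747 = 0.1762.

0.176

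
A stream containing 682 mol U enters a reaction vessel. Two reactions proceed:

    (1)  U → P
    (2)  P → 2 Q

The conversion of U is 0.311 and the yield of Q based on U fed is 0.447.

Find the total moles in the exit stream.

834 mol

Conversion of U: U consumed = 1ξ₁ = 0.311 × 682 → ξ₁ = 212.1 mol.
Yield of Q: 2ξ₂ / 682 = 0.447 → ξ₂ = 152.4 mol.
Outlet amounts (n = n₀ + Σ ν·ξ):
  U: 682 − 1(212.1) = 469.9
  P: 0 + 1(212.1) − 1(152.4) = 59.68
  Q: 0 + 2(152.4) = 304.9
Total out = 469.9 + 59.68 + 304.9 = 834.4 mol.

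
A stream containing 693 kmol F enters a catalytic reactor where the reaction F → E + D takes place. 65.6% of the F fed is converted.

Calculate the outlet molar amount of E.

455 kmol

F reacted = 0.656 × 693 = 454.6 kmol; ν_F = −1, so ξ = 454.6/1 = 454.6 kmol.
Outlet amounts (n = n₀ + ν ξ):
  F: 693 − 1(454.6) = 238.4
  E: 0 + 1(454.6) = 454.6
  D: 0 + 1(454.6) = 454.6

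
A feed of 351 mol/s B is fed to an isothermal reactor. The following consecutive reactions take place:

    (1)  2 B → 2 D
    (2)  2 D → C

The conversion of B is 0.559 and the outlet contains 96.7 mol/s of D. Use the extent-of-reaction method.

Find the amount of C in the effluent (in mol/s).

49.8 mol/s

Conversion of B: B consumed = 2ξ₁ = 0.559 × 351 → ξ₁ = 98.1 mol/s.
D balance: n_D = 0 + 2ξ₁ − 2ξ₂ = 96.7 → ξ₂ = (2·98.1 − 96.7)/2 = 49.75 mol/s.
Outlet amounts (n = n₀ + Σ ν·ξ):
  B: 351 − 2(98.1) = 154.8
  D: 0 + 2(98.1) − 2(49.75) = 96.7
  C: 0 + 1(49.75) = 49.75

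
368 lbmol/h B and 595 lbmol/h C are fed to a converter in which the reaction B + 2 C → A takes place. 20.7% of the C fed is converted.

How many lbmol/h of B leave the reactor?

306 lbmol/h

C reacted = 0.207 × 595 = 123.2 lbmol/h; ν_C = −2, so ξ = 123.2/2 = 61.58 lbmol/h.
Outlet amounts (n = n₀ + ν ξ):
  B: 368 − 1(61.58) = 306.4
  C: 595 − 2(61.58) = 471.8
  A: 0 + 1(61.58) = 61.58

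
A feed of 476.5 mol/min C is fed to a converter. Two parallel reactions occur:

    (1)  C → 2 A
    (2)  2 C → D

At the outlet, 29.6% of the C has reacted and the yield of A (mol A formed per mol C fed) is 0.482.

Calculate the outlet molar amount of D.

Yield of A: 2ξ₁ / 476.5 = 0.482 → ξ₁ = 114.8 mol/min.
Conversion of C: 1ξ₁ + 2ξ₂ = 0.296 × 476.5 = 141 → ξ₂ = 13.1 mol/min.
Outlet amounts (n = n₀ + Σ ν·ξ):
  C: 476.5 − 1(114.8) − 2(13.1) = 335.5
  A: 0 + 2(114.8) = 229.7
  D: 0 + 1(13.1) = 13.1

13.1 mol/min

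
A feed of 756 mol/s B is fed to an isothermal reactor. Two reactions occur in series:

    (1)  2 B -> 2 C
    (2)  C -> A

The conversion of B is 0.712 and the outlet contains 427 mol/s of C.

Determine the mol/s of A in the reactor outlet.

Conversion of B: B consumed = 2ξ₁ = 0.712 × 756 → ξ₁ = 269.1 mol/s.
C balance: n_C = 0 + 2ξ₁ − 1ξ₂ = 427 → ξ₂ = (2·269.1 − 427)/1 = 111.3 mol/s.
Outlet amounts (n = n₀ + Σ ν·ξ):
  B: 756 − 2(269.1) = 217.7
  C: 0 + 2(269.1) − 1(111.3) = 427
  A: 0 + 1(111.3) = 111.3

111 mol/s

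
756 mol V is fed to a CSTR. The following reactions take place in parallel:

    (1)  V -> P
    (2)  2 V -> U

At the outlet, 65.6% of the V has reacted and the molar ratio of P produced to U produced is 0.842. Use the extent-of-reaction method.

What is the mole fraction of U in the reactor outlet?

Conversion of V: V consumed = 0.656 × 756 = 495.9 mol = 1ξ₁ + 2ξ₂.
Selectivity: 1ξ₁ / (1ξ₂) = 0.842 → ξ₁ = 0.842 ξ₂.
Substitute: (1·0.842 + 2) ξ₂ = 495.9 → ξ₂ = 174.5 mol, ξ₁ = 146.9 mol.
Outlet amounts (n = n₀ + Σ ν·ξ):
  V: 756 − 1(146.9) − 2(174.5) = 260.1
  P: 0 + 1(146.9) = 146.9
  U: 0 + 1(174.5) = 174.5
Total out = 581.5 mol; y_U = 174.5 / 581.5 = 0.3001.

0.3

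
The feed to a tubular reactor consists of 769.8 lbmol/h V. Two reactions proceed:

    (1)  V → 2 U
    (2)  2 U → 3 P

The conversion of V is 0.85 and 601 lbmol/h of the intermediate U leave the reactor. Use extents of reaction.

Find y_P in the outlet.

0.597

Conversion of V: V consumed = 1ξ₁ = 0.85 × 769.8 → ξ₁ = 654.3 lbmol/h.
U balance: n_U = 0 + 2ξ₁ − 2ξ₂ = 601 → ξ₂ = (2·654.3 − 601)/2 = 353.8 lbmol/h.
Outlet amounts (n = n₀ + Σ ν·ξ):
  V: 769.8 − 1(654.3) = 115.5
  U: 0 + 2(654.3) − 2(353.8) = 601
  P: 0 + 3(353.8) = 1061
Total out = 1778 lbmol/h; y_P = 1061 / 1778 = 0.597.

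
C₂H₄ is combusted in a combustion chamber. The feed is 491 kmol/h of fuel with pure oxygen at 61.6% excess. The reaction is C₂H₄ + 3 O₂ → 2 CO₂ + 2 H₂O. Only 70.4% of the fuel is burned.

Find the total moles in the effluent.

Stoichiometric O₂ = 3 × 491 = 1473 kmol/h; O₂ fed = 1473 × 1.616 = 2380 kmol/h.
Fuel reacted = 0.704 × 491 → ξ = 345.7 kmol/h.
Outlet (n = n₀ + ν ξ):
  C₂H₄: 491 − 1(345.7) = 145.3
  O₂: 2380 − 3(345.7) = 1343
  CO₂: 0 + 2(345.7) = 691.3
  H₂O: 0 + 2(345.7) = 691.3
Total out = 145.3 + 1343 + 691.3 + 691.3 = 2871 kmol/h.

2870 kmol/h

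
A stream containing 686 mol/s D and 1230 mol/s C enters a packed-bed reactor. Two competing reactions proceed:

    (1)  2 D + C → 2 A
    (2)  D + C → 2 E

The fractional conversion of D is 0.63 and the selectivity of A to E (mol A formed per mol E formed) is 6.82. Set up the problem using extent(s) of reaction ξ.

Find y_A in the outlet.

Conversion of D: D consumed = 0.63 × 686 = 432.2 mol/s = 2ξ₁ + 1ξ₂.
Selectivity: 2ξ₁ / (2ξ₂) = 6.82 → ξ₁ = 6.82 ξ₂.
Substitute: (2·6.82 + 1) ξ₂ = 432.2 → ξ₂ = 29.52 mol/s, ξ₁ = 201.3 mol/s.
Outlet amounts (n = n₀ + Σ ν·ξ):
  D: 686 − 2(201.3) − 1(29.52) = 253.8
  C: 1230 − 1(201.3) − 1(29.52) = 999.1
  A: 0 + 2(201.3) = 402.7
  E: 0 + 2(29.52) = 59.04
Total out = 1715 mol/s; y_A = 402.7 / 1715 = 0.2348.

0.235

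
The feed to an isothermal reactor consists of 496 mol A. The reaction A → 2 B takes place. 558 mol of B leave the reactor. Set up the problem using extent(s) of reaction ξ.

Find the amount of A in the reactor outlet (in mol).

For B: n = n₀ + 2ξ → 558 = 0 + 2ξ, giving ξ = 279 mol.
Outlet amounts (n = n₀ + ν ξ):
  A: 496 − 1(279) = 217
  B: 0 + 2(279) = 558

217 mol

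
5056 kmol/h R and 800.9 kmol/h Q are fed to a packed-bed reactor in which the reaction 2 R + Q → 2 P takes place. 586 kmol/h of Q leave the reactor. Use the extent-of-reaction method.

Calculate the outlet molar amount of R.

For Q: n = n₀ − 1ξ → 586 = 800.9 − 1ξ, giving ξ = 214.9 kmol/h.
Outlet amounts (n = n₀ + ν ξ):
  R: 5056 − 2(214.9) = 4626
  Q: 800.9 − 1(214.9) = 586
  P: 0 + 2(214.9) = 429.8

4630 kmol/h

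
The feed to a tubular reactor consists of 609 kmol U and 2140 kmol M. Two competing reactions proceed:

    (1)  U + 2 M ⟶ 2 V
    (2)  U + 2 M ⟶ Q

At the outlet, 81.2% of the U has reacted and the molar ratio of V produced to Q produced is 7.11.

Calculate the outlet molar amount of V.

Conversion of U: U consumed = 0.812 × 609 = 494.5 kmol = 1ξ₁ + 1ξ₂.
Selectivity: 2ξ₁ / (1ξ₂) = 7.11 → ξ₁ = 3.555 ξ₂.
Substitute: (1·3.555 + 1) ξ₂ = 494.5 → ξ₂ = 108.6 kmol, ξ₁ = 385.9 kmol.
Outlet amounts (n = n₀ + Σ ν·ξ):
  U: 609 − 1(385.9) − 1(108.6) = 114.5
  M: 2140 − 2(385.9) − 2(108.6) = 1151
  V: 0 + 2(385.9) = 771.9
  Q: 0 + 1(108.6) = 108.6

772 kmol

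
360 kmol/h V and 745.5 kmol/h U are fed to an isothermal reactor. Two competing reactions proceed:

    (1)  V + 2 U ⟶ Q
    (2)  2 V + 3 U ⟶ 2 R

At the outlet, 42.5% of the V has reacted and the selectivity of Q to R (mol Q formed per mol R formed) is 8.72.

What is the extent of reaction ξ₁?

Conversion of V: V consumed = 0.425 × 360 = 153 kmol/h = 1ξ₁ + 2ξ₂.
Selectivity: 1ξ₁ / (2ξ₂) = 8.72 → ξ₁ = 17.44 ξ₂.
Substitute: (1·17.44 + 2) ξ₂ = 153 → ξ₂ = 7.87 kmol/h, ξ₁ = 137.3 kmol/h.
Outlet amounts (n = n₀ + Σ ν·ξ):
  V: 360 − 1(137.3) − 2(7.87) = 207
  U: 745.5 − 2(137.3) − 3(7.87) = 447.4
  Q: 0 + 1(137.3) = 137.3
  R: 0 + 2(7.87) = 15.74

ξ₁ = 137 kmol/h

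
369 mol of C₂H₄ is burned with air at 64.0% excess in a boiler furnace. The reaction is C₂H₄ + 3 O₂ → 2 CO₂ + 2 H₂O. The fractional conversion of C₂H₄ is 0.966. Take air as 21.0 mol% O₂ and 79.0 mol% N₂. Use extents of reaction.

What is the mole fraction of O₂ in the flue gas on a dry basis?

Stoichiometric O₂ = 3 × 369 = 1107 mol; O₂ fed = 1107 × 1.640 = 1815 mol.
N₂ fed = 1815 × 79/21 = 6830 mol.
Fuel reacted = 0.966 × 369 → ξ = 356.5 mol.
Outlet (n = n₀ + ν ξ):
  C₂H₄: 369 − 1(356.5) = 12.55
  O₂: 1815 − 3(356.5) = 746.1
  N₂: 6830 (inert)
  CO₂: 0 + 2(356.5) = 712.9
  H₂O: 0 + 2(356.5) = 712.9
Dry total = 8301 mol; y_O₂ (dry) = 746.1 / 8301 = 0.08988.

0.0899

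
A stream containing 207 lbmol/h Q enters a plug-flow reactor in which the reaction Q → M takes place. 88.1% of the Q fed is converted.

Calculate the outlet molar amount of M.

182 lbmol/h

Q reacted = 0.881 × 207 = 182.4 lbmol/h; ν_Q = −1, so ξ = 182.4/1 = 182.4 lbmol/h.
Outlet amounts (n = n₀ + ν ξ):
  Q: 207 − 1(182.4) = 24.63
  M: 0 + 1(182.4) = 182.4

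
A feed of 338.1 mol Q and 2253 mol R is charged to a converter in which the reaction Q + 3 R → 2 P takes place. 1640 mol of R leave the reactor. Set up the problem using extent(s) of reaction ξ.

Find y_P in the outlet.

0.187

For R: n = n₀ − 3ξ → 1640 = 2253 − 3ξ, giving ξ = 204.3 mol.
Outlet amounts (n = n₀ + ν ξ):
  Q: 338.1 − 1(204.3) = 133.8
  R: 2253 − 3(204.3) = 1640
  P: 0 + 2(204.3) = 408.7
Total out = 2182 mol; y_P = 408.7 / 2182 = 0.1873.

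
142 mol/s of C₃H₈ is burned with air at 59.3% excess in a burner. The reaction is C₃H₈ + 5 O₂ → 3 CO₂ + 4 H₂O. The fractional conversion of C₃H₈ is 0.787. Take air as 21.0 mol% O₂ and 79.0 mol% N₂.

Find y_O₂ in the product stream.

Stoichiometric O₂ = 5 × 142 = 710 mol/s; O₂ fed = 710 × 1.593 = 1131 mol/s.
N₂ fed = 1131 × 79/21 = 4255 mol/s.
Fuel reacted = 0.787 × 142 → ξ = 111.8 mol/s.
Outlet (n = n₀ + ν ξ):
  C₃H₈: 142 − 1(111.8) = 30.25
  O₂: 1131 − 5(111.8) = 572.3
  N₂: 4255 (inert)
  CO₂: 0 + 3(111.8) = 335.3
  H₂O: 0 + 4(111.8) = 447
Total out = 5640 mol/s; y_O₂ = 572.3 / 5640 = 0.1015.

0.101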